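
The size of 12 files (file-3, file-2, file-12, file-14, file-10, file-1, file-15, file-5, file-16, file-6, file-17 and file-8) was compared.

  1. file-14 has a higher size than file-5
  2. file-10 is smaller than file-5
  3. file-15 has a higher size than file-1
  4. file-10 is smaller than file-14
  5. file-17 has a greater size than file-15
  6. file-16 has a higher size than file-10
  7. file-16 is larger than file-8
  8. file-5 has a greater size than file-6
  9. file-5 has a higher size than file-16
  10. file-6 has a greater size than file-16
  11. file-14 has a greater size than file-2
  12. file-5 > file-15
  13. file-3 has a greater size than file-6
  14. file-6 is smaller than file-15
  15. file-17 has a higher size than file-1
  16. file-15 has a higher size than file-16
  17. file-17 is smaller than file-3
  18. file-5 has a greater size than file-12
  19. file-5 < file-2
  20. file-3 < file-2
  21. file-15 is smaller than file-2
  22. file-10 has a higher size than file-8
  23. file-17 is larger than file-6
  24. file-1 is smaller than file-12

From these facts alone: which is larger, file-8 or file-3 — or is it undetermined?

file-8 < file-10 and file-10 < file-16 give file-8 < file-16.
With file-16 < file-6: file-8 < file-10 < file-16 < file-6.
With file-6 < file-15: file-8 < file-10 < file-16 < file-6 < file-15.
With file-15 < file-17: file-8 < file-10 < file-16 < file-6 < file-15 < file-17.
With file-17 < file-3: file-8 < file-10 < file-16 < file-6 < file-15 < file-17 < file-3.
So file-3 is larger.

file-3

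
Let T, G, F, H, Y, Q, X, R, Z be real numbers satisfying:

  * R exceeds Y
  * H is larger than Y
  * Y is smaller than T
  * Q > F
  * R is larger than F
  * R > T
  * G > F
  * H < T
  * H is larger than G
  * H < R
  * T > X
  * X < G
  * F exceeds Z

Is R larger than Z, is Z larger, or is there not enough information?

Chaining the given relations: Z < F < G < H < T < R.
So R is larger.

R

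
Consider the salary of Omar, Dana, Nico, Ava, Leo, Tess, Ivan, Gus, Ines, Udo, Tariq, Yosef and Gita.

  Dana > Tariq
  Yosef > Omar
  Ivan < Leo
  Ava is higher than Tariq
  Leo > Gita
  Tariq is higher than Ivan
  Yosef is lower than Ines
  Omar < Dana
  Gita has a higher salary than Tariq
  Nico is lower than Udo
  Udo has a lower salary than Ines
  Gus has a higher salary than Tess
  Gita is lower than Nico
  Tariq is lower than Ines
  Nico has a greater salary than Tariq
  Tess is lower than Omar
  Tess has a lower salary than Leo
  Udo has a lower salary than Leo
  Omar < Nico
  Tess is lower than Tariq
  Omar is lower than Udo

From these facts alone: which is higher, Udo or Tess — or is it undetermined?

Following the relations from Tess: Tess < Tariq < Gita < Nico < Udo.
So Udo is higher.

Udo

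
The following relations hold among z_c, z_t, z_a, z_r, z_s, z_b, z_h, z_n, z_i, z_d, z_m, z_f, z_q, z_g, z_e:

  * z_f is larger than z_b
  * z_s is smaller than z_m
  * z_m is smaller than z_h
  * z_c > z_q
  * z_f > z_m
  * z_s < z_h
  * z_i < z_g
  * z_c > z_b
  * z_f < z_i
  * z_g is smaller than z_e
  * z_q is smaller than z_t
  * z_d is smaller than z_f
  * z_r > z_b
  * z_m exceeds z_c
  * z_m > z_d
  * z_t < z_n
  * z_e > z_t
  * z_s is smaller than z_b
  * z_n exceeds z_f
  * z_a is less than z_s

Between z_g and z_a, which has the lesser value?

z_a

Chaining the given relations: z_a < z_s < z_b < z_c < z_m < z_f < z_i < z_g.
So z_a < z_g; z_a is the smaller of the two.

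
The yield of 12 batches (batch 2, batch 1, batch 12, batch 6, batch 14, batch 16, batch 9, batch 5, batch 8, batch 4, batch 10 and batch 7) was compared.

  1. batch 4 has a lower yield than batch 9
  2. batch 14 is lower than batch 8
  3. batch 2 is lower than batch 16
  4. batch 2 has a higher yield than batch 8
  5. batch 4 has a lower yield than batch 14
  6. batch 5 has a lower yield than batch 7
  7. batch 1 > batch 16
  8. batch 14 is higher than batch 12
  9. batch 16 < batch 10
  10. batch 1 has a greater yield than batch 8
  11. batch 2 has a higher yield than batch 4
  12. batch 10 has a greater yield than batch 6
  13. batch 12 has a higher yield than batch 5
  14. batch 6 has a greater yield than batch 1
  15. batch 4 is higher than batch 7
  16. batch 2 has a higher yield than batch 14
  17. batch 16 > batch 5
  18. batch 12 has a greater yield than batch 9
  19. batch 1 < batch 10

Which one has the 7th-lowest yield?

The consecutive relations fix a unique order: batch 5 < batch 7 < batch 4 < batch 9 < batch 12 < batch 14 < batch 8 < batch 2 < batch 16 < batch 1 < batch 6 < batch 10.
The 7th smallest is batch 8.

batch 8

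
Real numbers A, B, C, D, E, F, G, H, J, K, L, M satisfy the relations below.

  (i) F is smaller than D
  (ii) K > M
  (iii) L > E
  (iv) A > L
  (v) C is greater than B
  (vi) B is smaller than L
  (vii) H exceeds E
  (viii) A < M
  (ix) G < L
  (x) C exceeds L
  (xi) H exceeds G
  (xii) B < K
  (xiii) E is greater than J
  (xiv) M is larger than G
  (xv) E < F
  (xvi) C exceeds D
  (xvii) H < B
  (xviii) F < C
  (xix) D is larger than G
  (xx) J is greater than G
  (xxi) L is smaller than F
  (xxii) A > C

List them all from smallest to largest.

G < J < E < H < B < L < F < D < C < A < M < K

Each adjacent pair is fixed by a given relation: G < J; J < E; E < H; H < B; B < L; L < F; F < D; D < C; C < A; A < M; M < K. Chaining them end to end gives the full order.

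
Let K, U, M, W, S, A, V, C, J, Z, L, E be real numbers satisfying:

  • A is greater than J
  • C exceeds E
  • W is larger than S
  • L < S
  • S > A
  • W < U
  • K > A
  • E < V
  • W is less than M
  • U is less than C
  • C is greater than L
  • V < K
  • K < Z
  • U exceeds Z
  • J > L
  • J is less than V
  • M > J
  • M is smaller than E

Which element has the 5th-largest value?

V

Chaining the given pairs: L < J < A < S < W < M < E < V < K < Z < U < C.
Counting 5 from the largest end gives V.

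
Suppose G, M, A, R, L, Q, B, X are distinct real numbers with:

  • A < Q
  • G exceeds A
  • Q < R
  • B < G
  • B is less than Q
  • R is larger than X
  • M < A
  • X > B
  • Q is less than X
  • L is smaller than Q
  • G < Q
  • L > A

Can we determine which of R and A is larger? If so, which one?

R

A < L and L < Q give A < Q.
Then Q < X extends the chain to X.
With X < R: A < L < Q < X < R.
So R is larger.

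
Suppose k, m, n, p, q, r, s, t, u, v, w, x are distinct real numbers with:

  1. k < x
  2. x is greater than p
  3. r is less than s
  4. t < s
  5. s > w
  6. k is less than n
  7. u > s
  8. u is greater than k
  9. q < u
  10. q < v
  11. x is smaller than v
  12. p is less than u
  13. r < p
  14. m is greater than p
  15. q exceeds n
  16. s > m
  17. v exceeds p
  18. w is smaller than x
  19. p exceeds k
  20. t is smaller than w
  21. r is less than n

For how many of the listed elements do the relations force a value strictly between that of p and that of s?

Chaining upward from p reaches: m, x, v, u.
Chaining downward from s reaches: r, t, k, w, m.
Strictly between p and s are those in both lists: m — 1 element.

1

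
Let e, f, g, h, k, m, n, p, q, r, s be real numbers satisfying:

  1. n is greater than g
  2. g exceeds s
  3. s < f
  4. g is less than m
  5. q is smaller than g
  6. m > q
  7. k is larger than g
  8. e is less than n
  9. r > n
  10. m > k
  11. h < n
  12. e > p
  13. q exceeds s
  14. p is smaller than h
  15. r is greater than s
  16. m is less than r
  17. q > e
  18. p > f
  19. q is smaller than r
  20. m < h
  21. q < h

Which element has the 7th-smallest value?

Chaining the given pairs: s < f < p < e < q < g < k < m < h < n < r.
The 7th smallest is k.

k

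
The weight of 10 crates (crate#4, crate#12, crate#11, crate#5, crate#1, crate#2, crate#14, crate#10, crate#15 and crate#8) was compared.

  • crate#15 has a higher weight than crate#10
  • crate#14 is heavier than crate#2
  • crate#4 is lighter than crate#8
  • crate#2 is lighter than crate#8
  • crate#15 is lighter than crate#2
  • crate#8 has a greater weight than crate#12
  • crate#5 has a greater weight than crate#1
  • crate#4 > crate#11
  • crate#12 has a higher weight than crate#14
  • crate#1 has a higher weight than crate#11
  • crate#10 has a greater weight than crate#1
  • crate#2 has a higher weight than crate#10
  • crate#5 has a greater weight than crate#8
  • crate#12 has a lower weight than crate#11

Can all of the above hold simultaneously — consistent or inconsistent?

We have crate#11 < crate#1 stated directly, yet also crate#1 < crate#10 < crate#15 < crate#2 < crate#14 < crate#12 < crate#11 by chaining the others — so crate#1 < crate#11. Contradiction.

inconsistent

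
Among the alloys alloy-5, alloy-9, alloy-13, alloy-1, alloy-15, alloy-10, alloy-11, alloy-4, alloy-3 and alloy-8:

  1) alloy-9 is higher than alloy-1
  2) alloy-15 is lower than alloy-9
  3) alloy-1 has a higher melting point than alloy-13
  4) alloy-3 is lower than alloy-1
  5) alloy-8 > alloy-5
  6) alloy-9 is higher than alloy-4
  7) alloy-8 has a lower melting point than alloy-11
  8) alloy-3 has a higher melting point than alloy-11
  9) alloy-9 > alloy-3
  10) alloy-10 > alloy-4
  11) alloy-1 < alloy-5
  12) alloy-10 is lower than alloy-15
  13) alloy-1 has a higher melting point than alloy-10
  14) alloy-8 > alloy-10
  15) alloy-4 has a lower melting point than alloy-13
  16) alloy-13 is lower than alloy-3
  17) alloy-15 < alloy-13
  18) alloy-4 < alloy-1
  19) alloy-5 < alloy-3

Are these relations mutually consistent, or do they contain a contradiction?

inconsistent

We have alloy-3 < alloy-1 stated directly, yet also alloy-1 < alloy-5 < alloy-8 < alloy-11 < alloy-3 by chaining the others — so alloy-1 < alloy-3. Contradiction.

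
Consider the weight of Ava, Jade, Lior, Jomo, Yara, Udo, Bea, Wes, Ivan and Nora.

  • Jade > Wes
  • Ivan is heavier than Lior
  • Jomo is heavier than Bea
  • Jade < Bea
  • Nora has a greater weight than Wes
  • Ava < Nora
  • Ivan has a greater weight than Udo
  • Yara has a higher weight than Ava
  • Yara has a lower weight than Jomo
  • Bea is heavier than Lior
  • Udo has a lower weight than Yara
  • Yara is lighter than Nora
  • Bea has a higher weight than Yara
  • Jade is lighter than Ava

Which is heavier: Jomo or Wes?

Link the given pairs in sequence: Wes < Jade; Jade < Ava; Ava < Yara; Yara < Bea; Bea < Jomo.
Together: Wes < Jade < Ava < Yara < Bea < Jomo.
So Wes < Jomo; Jomo is the heavier of the two.

Jomo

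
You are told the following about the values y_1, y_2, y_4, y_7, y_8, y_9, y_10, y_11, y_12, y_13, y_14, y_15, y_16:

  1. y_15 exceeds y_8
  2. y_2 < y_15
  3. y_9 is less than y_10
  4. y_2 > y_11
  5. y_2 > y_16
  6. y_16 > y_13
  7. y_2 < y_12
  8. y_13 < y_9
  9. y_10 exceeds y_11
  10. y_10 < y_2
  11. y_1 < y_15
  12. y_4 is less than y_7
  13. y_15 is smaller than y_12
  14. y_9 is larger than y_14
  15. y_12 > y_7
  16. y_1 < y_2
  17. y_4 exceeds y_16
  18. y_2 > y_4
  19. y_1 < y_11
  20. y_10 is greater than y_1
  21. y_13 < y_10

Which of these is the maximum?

y_13 is not greatest since y_13 < y_16; y_16 is not greatest since y_16 < y_4; y_4 is not greatest since y_4 < y_7; y_14 is not greatest since y_14 < y_9; y_1 is not greatest since y_1 < y_10; y_7 is not greatest since y_7 < y_12; y_11 is not greatest since y_11 < y_2; y_9 is not greatest since y_9 < y_10; y_8 is not greatest since y_8 < y_15; y_10 is not greatest since y_10 < y_2; y_2 is not greatest since y_2 < y_12; y_15 is not greatest since y_15 < y_12.
Only y_12 has nothing above it, so y_12 is the maximum.

y_12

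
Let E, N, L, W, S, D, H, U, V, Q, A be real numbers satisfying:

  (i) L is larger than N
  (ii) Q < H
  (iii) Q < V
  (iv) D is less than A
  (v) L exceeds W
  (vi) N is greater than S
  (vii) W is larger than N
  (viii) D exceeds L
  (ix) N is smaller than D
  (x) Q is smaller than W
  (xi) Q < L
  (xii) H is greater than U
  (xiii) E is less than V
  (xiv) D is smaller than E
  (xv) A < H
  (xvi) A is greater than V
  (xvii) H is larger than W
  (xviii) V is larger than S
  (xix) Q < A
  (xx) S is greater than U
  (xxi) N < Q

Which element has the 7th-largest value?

Chaining the given pairs: U < S < N < Q < W < L < D < E < V < A < H.
The 7th largest is W.

W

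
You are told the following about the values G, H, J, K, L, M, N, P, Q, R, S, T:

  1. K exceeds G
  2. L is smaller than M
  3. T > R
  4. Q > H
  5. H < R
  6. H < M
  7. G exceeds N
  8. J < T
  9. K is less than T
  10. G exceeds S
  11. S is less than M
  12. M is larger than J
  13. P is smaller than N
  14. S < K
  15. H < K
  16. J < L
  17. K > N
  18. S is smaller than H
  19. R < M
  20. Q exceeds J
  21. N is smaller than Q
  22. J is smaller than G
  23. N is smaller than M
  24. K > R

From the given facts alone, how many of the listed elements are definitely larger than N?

The elements the relations force above N are G, K, T, Q, M — no chain reaches any other.
That is 5.

5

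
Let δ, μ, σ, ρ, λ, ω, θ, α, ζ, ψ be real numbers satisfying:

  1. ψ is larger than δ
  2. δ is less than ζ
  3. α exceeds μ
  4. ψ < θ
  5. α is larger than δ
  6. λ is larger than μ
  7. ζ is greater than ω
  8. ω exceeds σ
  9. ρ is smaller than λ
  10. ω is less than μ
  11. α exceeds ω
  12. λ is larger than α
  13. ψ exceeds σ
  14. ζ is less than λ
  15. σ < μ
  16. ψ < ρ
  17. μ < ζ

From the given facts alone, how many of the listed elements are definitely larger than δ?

6

From δ the given relations immediately reach ψ, ζ, α.
From those, ρ, θ, λ — 6 in total.
No other element is forced above δ by the given relations, so the count is 6.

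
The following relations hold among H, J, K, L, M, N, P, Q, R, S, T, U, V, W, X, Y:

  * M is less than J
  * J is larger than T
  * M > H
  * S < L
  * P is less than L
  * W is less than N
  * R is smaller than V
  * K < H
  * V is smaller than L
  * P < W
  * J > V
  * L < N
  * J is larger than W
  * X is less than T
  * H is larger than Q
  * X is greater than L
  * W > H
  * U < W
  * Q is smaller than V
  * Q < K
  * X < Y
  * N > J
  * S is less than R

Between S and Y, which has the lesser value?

S < R and R < V give S < V.
Then V < L extends the chain to L.
Then L < X extends the chain to X.
Then X < Y extends the chain to Y.
So S < Y; S is the smaller of the two.

S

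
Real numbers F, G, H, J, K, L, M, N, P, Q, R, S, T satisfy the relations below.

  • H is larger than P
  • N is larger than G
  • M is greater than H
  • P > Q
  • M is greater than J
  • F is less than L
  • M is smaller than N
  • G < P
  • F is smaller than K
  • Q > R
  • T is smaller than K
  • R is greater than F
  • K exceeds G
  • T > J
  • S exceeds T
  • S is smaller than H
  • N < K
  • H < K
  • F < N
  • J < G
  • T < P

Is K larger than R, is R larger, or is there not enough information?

The relevant relations are R < Q; Q < P; P < H; H < M; M < N; N < K.
Chaining these gives R < Q < P < H < M < N < K.
So K is larger.

K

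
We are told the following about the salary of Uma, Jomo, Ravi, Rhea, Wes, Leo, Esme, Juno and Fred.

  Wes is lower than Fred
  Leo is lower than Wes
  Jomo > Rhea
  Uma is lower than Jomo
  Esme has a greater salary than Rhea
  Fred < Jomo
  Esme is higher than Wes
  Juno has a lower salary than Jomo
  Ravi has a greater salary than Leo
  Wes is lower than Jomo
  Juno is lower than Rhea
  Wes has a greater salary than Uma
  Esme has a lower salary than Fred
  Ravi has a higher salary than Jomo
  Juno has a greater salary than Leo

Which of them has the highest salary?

Leo is not greatest since Leo < Juno; Juno is not greatest since Juno < Rhea; Rhea is not greatest since Rhea < Jomo; Uma is not greatest since Uma < Wes; Wes is not greatest since Wes < Fred; Esme is not greatest since Esme < Fred; Fred is not greatest since Fred < Jomo; Jomo is not greatest since Jomo < Ravi.
Only Ravi has nothing above it, so Ravi is the highest salary.

Ravi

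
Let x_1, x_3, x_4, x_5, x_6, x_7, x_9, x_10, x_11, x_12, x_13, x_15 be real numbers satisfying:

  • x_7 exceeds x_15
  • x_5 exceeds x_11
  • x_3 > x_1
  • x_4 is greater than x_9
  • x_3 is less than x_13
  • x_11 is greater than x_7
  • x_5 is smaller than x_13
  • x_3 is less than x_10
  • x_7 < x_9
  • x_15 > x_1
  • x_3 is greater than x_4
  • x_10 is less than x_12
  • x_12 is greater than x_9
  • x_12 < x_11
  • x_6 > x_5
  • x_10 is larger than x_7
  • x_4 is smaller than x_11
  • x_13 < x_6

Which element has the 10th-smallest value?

The consecutive relations fix a unique order: x_1 < x_15 < x_7 < x_9 < x_4 < x_3 < x_10 < x_12 < x_11 < x_5 < x_13 < x_6.
Counting 10 from the smallest end gives x_5.

x_5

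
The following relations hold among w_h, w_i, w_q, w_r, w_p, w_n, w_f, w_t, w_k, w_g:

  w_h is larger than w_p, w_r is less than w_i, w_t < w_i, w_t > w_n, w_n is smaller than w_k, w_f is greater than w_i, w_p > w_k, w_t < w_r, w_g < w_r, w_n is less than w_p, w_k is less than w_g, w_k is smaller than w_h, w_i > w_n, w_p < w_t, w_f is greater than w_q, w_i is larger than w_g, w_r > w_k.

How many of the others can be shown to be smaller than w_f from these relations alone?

The elements the relations force below w_f are w_n, w_k, w_p, w_g, w_t, w_r, w_i, w_q — no chain reaches any other.
That is 8.

8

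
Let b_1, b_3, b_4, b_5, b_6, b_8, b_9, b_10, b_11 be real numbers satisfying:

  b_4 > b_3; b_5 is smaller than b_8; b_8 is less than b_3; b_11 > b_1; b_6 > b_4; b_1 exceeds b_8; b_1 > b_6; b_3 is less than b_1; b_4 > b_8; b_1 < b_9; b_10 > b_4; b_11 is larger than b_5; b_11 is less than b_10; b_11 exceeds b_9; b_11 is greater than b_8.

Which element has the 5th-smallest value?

b_6

Piecing the relations together gives one ordering: b_5 < b_8 < b_3 < b_4 < b_6 < b_1 < b_9 < b_11 < b_10.
Counting 5 from the smallest end gives b_6.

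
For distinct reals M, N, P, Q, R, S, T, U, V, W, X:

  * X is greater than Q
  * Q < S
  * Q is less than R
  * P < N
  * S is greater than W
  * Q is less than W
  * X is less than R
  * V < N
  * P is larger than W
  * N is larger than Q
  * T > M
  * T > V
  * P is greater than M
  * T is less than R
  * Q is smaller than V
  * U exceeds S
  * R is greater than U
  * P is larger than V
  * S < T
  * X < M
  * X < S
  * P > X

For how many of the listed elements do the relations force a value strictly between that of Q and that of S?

The relations place Q below S. An element lies strictly between them when it is forced above Q and also forced below S.
Above Q: {X, M, W, V, P, T, N, U, R}. Below S: {X, W}.
Intersection: {X, W} — 2.

2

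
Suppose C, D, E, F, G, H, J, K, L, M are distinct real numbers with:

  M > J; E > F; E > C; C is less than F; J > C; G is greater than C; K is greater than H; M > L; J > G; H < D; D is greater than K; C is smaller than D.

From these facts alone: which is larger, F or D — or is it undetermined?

undetermined

Following every chain through F: above F we get E; below F we get C.
D is not reached, and no chain runs the other way from D to F.
So the given relations leave the order of F and D undetermined.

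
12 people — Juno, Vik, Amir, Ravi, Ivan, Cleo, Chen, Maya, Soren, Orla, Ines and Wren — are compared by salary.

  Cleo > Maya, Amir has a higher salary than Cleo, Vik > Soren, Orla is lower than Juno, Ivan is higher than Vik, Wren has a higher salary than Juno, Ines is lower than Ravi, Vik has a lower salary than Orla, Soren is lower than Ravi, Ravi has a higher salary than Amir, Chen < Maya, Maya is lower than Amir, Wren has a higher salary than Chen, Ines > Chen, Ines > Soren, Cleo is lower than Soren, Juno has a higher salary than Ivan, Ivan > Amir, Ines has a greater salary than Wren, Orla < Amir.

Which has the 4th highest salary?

Chaining the given pairs: Chen < Maya < Cleo < Soren < Vik < Orla < Amir < Ivan < Juno < Wren < Ines < Ravi.
Counting 4 from the largest end gives Juno.

Juno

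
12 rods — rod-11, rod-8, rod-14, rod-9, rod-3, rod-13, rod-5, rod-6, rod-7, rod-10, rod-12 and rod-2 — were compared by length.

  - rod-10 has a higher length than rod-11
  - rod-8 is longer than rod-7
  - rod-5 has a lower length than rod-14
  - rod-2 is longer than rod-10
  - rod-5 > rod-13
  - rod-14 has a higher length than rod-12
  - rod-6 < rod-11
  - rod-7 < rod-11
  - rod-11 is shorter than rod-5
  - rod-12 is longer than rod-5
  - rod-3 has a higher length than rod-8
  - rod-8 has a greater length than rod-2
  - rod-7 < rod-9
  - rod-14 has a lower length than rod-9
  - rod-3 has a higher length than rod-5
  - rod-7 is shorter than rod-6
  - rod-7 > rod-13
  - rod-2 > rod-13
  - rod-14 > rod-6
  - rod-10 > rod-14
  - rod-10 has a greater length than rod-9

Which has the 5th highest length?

rod-9

Piecing the relations together gives one ordering: rod-13 < rod-7 < rod-6 < rod-11 < rod-5 < rod-12 < rod-14 < rod-9 < rod-10 < rod-2 < rod-8 < rod-3.
The 5th largest is rod-9.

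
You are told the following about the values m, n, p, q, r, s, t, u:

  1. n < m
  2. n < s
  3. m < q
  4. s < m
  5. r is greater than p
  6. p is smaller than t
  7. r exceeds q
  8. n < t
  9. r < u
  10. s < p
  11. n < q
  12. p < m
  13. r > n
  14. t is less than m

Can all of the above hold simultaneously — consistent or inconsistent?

Every relation is compatible with n < s < p < t < m < q < r < u; the set is consistent.

consistent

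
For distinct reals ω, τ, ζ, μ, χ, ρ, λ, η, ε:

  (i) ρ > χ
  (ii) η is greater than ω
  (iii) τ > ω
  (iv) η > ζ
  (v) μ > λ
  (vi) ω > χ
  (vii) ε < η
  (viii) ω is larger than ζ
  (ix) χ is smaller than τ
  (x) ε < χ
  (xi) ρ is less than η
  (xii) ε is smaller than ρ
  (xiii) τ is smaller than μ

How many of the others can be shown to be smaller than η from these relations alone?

Directly below η: ε, ζ, ω, ρ.
One step further: χ (5 so far).
No other element is forced below η by the given relations, so the count is 5.

5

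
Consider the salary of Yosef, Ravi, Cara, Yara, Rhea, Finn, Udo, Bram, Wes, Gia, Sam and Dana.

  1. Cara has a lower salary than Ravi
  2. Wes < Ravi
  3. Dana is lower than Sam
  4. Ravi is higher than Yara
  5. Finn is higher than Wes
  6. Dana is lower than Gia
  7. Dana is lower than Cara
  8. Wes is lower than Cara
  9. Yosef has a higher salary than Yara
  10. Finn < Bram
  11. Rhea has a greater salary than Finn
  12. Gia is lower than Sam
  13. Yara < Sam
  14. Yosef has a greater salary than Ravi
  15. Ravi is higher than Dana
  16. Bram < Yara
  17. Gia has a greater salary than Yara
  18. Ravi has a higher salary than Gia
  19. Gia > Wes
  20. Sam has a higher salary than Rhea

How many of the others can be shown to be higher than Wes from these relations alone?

Directly above Wes: Finn, Cara, Gia, Ravi.
One step further: Rhea, Bram, Yosef, Sam (8 so far).
One step further: Yara (9 so far).
No other element is forced above Wes by the given relations, so the count is 9.

9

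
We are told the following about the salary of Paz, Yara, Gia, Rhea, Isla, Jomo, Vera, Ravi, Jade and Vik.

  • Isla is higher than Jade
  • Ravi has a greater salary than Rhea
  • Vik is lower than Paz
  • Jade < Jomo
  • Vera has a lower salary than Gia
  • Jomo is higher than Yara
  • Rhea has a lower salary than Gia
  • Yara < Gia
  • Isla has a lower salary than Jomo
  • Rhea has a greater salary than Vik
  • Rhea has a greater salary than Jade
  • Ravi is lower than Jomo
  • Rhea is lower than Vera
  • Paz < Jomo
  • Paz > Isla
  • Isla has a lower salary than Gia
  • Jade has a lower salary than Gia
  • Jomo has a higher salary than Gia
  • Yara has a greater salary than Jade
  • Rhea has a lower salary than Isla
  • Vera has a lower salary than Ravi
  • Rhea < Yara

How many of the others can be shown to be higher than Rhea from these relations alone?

From Rhea the given relations immediately reach Isla, Vera, Yara, Gia, Ravi.
From those, Paz, Jomo — 7 in total.
No other element is forced above Rhea by the given relations, so the count is 7.

7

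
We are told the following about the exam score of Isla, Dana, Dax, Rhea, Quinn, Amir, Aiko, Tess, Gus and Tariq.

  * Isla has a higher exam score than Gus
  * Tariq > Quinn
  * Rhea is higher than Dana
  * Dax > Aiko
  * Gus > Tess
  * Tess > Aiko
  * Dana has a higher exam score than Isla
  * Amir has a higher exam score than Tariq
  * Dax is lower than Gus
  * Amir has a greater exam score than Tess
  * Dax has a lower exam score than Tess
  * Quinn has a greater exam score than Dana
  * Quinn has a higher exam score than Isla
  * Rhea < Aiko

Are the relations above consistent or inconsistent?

inconsistent

We have Dana < Rhea stated directly, yet also Rhea < Aiko < Dax < Tess < Gus < Isla < Dana by chaining the others — so Rhea < Dana. Contradiction.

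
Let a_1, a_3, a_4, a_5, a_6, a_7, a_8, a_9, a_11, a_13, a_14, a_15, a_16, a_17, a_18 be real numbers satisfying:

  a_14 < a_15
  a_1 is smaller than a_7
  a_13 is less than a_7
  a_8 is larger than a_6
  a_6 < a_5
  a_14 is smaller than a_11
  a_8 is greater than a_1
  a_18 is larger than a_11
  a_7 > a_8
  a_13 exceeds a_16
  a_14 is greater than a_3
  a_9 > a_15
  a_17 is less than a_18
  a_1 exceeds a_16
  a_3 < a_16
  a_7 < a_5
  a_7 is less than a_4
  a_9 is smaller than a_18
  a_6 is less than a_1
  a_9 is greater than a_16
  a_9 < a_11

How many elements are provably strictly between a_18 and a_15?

Chaining upward from a_15 reaches: a_9, a_11.
Chaining downward from a_18 reaches: a_3, a_16, a_14, a_9, a_17, a_11.
Strictly between a_15 and a_18 are those in both lists: a_9, a_11 — 2 elements.

2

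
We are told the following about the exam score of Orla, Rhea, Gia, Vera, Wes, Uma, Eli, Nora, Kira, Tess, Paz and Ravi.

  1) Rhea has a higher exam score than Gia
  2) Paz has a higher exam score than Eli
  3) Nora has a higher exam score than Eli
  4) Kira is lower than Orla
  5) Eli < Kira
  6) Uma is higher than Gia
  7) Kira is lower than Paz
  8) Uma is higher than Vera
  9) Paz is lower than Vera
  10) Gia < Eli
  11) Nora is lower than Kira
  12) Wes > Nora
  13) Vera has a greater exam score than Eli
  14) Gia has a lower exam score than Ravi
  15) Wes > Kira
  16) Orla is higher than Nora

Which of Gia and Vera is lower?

Gia < Eli and Eli < Nora give Gia < Nora.
With Nora < Kira: Gia < Eli < Nora < Kira.
With Kira < Paz: Gia < Eli < Nora < Kira < Paz.
Then Paz < Vera extends the chain to Vera.
So Gia < Vera; Gia is the lower of the two.

Gia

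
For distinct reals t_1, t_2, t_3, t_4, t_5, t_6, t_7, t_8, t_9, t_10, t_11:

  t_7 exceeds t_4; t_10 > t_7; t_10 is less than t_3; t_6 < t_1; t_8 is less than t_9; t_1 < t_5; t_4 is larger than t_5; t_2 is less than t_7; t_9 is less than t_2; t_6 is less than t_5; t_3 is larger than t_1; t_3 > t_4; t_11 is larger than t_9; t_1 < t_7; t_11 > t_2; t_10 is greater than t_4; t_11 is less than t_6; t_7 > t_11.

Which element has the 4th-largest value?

t_4

Piecing the relations together gives one ordering: t_8 < t_9 < t_2 < t_11 < t_6 < t_1 < t_5 < t_4 < t_7 < t_10 < t_3.
Counting 4 from the largest end gives t_4.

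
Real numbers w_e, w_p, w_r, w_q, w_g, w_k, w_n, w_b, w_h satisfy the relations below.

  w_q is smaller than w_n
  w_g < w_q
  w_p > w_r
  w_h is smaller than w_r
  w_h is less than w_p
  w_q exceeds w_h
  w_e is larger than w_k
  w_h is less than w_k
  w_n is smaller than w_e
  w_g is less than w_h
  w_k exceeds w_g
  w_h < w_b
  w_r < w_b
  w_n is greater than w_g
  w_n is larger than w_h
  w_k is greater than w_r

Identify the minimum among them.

Chaining upward from w_g: directly above it, w_h, w_q, w_k, w_n; then w_r, w_p, w_b, w_e.
That covers every other element, and nothing is given below w_g, so w_g is the minimum.

w_g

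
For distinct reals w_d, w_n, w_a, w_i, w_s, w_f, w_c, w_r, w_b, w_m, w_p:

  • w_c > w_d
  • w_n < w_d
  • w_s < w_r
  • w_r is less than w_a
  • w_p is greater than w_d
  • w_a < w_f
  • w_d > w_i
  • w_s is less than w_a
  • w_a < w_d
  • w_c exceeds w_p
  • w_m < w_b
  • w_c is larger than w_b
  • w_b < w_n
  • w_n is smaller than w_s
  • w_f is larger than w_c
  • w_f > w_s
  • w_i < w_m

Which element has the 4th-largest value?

The consecutive relations fix a unique order: w_i < w_m < w_b < w_n < w_s < w_r < w_a < w_d < w_p < w_c < w_f.
The 4th largest is w_d.

w_d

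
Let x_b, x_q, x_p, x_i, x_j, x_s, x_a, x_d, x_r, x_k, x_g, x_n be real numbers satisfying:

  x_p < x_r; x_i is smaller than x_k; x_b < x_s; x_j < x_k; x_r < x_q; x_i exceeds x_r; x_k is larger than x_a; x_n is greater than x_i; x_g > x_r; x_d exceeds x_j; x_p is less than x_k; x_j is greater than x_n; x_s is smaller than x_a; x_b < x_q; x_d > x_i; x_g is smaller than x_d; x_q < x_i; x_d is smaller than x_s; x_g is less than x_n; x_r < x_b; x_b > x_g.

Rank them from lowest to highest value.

x_p < x_r < x_g < x_b < x_q < x_i < x_n < x_j < x_d < x_s < x_a < x_k

Each adjacent pair is fixed by a given relation: x_p < x_r; x_r < x_g; x_g < x_b; x_b < x_q; x_q < x_i; x_i < x_n; x_n < x_j; x_j < x_d; x_d < x_s; x_s < x_a; x_a < x_k. Chaining them end to end gives the full order.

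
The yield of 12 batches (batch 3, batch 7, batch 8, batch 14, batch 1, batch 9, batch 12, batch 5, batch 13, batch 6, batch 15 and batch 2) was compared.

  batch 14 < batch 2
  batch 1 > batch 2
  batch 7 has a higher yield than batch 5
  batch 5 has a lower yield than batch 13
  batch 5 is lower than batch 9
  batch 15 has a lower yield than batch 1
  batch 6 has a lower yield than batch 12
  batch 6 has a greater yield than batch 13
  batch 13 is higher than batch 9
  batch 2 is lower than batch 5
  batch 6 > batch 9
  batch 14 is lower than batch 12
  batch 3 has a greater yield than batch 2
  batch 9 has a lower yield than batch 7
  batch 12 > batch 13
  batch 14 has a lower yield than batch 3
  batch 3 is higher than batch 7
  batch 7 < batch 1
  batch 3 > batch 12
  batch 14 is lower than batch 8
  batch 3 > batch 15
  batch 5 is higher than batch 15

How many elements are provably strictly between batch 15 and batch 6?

The relations place batch 15 below batch 6. An element lies strictly between them when it is forced above batch 15 and also forced below batch 6.
Above batch 15: {batch 5, batch 9, batch 13, batch 12, batch 7, batch 3, batch 1}. Below batch 6: {batch 14, batch 2, batch 5, batch 9, batch 13}.
Intersection: {batch 5, batch 9, batch 13} — 3.

3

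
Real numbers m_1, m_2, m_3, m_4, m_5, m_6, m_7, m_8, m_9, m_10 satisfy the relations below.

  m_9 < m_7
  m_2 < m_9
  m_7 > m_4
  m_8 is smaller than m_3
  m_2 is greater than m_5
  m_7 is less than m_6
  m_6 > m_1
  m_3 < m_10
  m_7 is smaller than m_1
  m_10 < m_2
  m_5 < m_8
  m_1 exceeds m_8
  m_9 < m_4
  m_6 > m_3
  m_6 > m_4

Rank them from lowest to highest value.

Each adjacent pair is fixed by a given relation: m_5 < m_8; m_8 < m_3; m_3 < m_10; m_10 < m_2; m_2 < m_9; m_9 < m_4; m_4 < m_7; m_7 < m_1; m_1 < m_6. Chaining them end to end gives the full order.

m_5 < m_8 < m_3 < m_10 < m_2 < m_9 < m_4 < m_7 < m_1 < m_6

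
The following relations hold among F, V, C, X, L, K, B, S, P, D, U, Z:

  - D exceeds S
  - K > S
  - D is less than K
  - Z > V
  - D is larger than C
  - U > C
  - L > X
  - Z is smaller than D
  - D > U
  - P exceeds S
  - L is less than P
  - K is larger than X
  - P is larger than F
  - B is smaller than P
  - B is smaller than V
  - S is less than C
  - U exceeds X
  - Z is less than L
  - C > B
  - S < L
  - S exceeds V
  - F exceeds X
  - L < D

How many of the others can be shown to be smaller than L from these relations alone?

From L the given relations immediately reach X, Z, S.
From those, V — 4 in total.
From those, B — 5 in total.
No other element is forced below L by the given relations, so the count is 5.

5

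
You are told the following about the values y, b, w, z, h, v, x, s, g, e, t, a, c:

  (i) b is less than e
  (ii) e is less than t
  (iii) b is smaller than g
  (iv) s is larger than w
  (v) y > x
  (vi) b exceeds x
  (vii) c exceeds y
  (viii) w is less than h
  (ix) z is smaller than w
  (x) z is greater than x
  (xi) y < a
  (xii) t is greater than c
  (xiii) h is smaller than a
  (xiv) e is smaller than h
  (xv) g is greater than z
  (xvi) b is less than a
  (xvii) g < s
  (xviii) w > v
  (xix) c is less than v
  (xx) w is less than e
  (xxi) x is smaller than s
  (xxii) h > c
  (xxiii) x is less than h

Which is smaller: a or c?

c

Chaining the given relations: c < v < w < e < h < a.
So c < a; c is the smaller of the two.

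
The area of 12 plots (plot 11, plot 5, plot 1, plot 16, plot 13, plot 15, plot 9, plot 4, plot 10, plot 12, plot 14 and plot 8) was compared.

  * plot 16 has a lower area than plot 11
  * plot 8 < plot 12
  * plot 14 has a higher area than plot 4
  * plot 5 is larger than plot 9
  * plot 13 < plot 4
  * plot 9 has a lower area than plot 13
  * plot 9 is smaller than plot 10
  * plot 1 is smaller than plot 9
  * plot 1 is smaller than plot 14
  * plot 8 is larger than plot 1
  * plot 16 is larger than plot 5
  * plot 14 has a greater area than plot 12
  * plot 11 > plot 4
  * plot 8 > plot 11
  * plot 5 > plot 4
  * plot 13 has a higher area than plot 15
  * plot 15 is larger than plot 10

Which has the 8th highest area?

The consecutive relations fix a unique order: plot 1 < plot 9 < plot 10 < plot 15 < plot 13 < plot 4 < plot 5 < plot 16 < plot 11 < plot 8 < plot 12 < plot 14.
Counting 8 from the largest end gives plot 13.

plot 13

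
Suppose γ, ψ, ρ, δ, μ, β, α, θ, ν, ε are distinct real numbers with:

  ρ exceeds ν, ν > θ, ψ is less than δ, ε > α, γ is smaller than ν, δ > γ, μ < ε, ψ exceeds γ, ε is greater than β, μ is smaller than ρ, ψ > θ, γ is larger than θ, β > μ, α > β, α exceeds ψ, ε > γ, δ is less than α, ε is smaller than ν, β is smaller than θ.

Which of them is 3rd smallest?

θ

The consecutive relations fix a unique order: μ < β < θ < γ < ψ < δ < α < ε < ν < ρ.
The 3rd smallest is θ.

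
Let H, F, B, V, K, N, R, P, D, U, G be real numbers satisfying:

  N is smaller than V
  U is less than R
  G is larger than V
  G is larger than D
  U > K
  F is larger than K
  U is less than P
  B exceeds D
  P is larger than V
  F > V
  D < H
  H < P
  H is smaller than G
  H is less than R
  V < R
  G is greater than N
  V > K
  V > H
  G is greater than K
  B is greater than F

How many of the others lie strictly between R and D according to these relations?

2

The relations place D below R. An element lies strictly between them when it is forced above D and also forced below R.
Above D: {H, V, F, P, B, G}. Below R: {H, N, K, U, V}.
Intersection: {H, V} — 2.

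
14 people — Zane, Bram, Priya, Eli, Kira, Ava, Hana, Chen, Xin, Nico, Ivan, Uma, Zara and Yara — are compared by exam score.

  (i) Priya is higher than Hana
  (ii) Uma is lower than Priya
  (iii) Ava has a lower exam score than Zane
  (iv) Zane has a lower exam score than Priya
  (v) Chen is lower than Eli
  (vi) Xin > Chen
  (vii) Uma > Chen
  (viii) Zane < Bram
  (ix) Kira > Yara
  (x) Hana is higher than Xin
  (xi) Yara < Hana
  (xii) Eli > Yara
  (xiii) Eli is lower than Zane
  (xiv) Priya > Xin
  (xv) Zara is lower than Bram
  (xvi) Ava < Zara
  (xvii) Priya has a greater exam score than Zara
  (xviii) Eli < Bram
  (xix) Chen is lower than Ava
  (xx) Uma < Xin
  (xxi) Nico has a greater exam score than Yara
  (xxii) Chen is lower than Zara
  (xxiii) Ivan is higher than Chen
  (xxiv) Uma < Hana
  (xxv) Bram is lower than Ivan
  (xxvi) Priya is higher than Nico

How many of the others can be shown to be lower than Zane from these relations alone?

4

The elements the relations force below Zane are Chen, Yara, Ava, Eli — no chain reaches any other.
That is 4.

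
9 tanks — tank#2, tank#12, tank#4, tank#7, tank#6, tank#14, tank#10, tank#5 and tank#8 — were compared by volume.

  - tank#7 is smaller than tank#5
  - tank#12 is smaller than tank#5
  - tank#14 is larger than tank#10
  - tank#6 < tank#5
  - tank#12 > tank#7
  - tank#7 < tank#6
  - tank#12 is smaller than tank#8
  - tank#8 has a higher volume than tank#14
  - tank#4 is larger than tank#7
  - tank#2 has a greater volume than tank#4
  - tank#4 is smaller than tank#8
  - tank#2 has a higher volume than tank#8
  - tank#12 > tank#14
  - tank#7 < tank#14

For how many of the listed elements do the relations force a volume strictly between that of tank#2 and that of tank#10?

3

Chaining upward from tank#10 reaches: tank#14, tank#12, tank#5, tank#8.
Chaining downward from tank#2 reaches: tank#7, tank#4, tank#14, tank#12, tank#8.
Strictly between tank#10 and tank#2 are those in both lists: tank#14, tank#12, tank#8 — 3 elements.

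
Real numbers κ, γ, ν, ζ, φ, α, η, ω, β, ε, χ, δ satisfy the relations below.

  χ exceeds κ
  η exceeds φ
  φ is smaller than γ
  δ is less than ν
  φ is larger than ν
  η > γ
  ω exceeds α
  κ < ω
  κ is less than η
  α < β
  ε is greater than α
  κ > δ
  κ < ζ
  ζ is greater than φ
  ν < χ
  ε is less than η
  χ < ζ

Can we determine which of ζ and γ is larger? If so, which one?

Following every chain through γ: above γ we get η; below γ we get δ, ν, φ.
ζ is not reached, and no chain runs the other way from ζ to γ.
So the given relations leave the order of γ and ζ undetermined.

undetermined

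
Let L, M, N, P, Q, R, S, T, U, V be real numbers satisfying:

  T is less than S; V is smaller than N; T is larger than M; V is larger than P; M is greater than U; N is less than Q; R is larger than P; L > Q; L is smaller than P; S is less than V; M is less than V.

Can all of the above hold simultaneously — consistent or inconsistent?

inconsistent

Chaining the given relations yields V < N < Q < L < P, so V < P. But one relation states P < V. These cannot both hold.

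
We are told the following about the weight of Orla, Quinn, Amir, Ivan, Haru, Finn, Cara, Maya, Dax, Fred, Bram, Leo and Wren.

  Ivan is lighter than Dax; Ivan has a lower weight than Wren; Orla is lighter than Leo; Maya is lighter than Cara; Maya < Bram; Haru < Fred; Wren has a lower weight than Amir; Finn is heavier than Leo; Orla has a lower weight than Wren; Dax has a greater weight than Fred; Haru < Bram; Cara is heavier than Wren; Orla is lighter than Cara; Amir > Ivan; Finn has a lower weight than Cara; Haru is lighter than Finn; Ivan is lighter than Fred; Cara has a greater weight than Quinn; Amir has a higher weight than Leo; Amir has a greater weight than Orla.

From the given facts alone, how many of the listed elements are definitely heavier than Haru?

From Haru the given relations immediately reach Bram, Finn, Fred.
From those, Cara, Dax — 5 in total.
No other element is forced above Haru by the given relations, so the count is 5.

5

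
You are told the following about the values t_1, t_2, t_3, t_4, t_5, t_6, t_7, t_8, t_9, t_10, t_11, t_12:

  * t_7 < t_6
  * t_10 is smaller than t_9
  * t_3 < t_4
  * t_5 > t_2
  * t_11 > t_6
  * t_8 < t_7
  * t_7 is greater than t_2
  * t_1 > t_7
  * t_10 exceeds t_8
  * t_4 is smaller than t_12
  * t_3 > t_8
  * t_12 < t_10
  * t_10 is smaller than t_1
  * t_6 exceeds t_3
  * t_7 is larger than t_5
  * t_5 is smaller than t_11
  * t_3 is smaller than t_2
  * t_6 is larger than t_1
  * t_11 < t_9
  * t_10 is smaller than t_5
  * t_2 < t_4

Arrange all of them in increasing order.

The consecutive links are each given: t_8 < t_3; t_3 < t_2; t_2 < t_4; t_4 < t_12; t_12 < t_10; t_10 < t_5; t_5 < t_7; t_7 < t_1; t_1 < t_6; t_6 < t_11; t_11 < t_9.

t_8 < t_3 < t_2 < t_4 < t_12 < t_10 < t_5 < t_7 < t_1 < t_6 < t_11 < t_9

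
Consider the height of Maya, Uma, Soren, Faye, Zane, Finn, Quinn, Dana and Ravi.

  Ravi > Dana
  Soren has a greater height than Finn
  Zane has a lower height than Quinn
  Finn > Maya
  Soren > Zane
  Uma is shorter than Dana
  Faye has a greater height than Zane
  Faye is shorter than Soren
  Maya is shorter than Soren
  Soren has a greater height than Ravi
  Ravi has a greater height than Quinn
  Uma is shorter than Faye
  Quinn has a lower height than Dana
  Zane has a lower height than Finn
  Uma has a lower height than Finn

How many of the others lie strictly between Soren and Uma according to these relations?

4

Chaining upward from Uma reaches: Faye, Dana, Ravi, Finn.
Chaining downward from Soren reaches: Maya, Zane, Quinn, Faye, Dana, Ravi, Finn.
Strictly between Uma and Soren are those in both lists: Faye, Dana, Ravi, Finn — 4 elements.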